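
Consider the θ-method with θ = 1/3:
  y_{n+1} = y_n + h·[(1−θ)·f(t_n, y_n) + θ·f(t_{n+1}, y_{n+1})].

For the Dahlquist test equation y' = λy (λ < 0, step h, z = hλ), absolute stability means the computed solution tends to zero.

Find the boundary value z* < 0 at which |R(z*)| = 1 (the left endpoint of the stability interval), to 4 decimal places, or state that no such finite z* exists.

Set f=λy, z=hλ:
  y_{n+1} = y_n + z·[2/3·y_n + 1/3·y_{n+1}] ⇒ (1 − 1/3z)y_{n+1} = (1 + 2/3z)y_n
  Hence R(z) = (1 + 2/3z)/(1 − 1/3z).

Solve |R(x)|<1 on ℝ⁻.
x=-0.33: |R|=0.7027
R=−1: 1+2/3x = −1+1/3x ⇒ -1/3x=2 ⇒ x=2/(-1/3)=-6.0000
Confirm numerically:
  x=-5.393: |R|=0.92768 <1
  x=-5.353: |R|=0.92254 <1
  x=-4.911: |R|=0.86234 <1
  x=-2.852: |R|=0.46206 <1
  x=-6.203: |R|=1.02206 >1
  x=-6.098: |R|=1.01077 >1
Stable set (-6.0000, 0).

z* = -6.0000.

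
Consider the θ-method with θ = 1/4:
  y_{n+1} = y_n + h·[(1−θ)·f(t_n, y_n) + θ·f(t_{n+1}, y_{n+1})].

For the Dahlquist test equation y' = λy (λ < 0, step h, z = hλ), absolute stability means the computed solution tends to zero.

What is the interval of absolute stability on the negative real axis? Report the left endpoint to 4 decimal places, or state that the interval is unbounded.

z∈(-4.0000,0).

With y'=λy (z=hλ):
  y_{n+1} = y_n + z·[3/4·y_n + 1/4·y_{n+1}] ⇒ (1 − 1/4z)y_{n+1} = (1 + 3/4z)y_n
  R(z) = (1 + 3/4z)/(1 − 1/4z).

Need |R(x)|<1, x<0.
x=-0.9: |R|=0.2653
R=−1: 1+3/4x = −1+1/4x ⇒ -1/2x=2 ⇒ x=2/(-1/2)=-4.0000
Confirm numerically:
  x=-3.478: |R|=0.86039 <1
  x=-3.011: |R|=0.71787 <1
  x=-2.475: |R|=0.52896 <1
  x=-4.524: |R|=1.12295 >1
  x=-4.261: |R|=1.06319 >1
So |R|<1 on (-4.0000, 0).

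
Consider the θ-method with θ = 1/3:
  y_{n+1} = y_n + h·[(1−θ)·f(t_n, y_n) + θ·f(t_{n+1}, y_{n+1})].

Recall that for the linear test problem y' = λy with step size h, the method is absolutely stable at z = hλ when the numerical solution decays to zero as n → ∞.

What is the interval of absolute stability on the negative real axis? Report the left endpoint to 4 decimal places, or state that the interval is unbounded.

With y'=λy (z=hλ):
  y_{n+1} = y_n + z·[2/3·y_n + 1/3·y_{n+1}] ⇒ (1 − 1/3z)y_{n+1} = (1 + 2/3z)y_n
  Hence R(z) = (1 + 2/3z)/(1 − 1/3z).

Boundary: |R(x)|=1, x<0.
x=-1.69: |R|=0.0810
R=−1: 1+2/3x = −1+1/3x ⇒ -1/3x=2 ⇒ x=2/(-1/3)=-6.0000
Confirm numerically:
  x=-4.805: |R|=0.84689 <1
  x=-3.989: |R|=0.71226 <1
  x=-3.232: |R|=0.55584 <1
  x=-3.042: |R|=0.51043 <1
  x=-6.355: |R|=1.03795 >1
  x=-6.139: |R|=1.01521 >1
Interval (-6.0000, 0).

z∈(-6.0000,0).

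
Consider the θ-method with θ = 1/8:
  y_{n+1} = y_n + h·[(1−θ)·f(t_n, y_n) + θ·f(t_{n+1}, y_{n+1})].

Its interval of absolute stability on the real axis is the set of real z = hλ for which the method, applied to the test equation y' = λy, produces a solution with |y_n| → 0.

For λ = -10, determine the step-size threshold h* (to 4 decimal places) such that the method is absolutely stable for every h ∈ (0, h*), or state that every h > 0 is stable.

(-2.6667,0); λ=-10 ⇒ h* = (8/3)/10 = 0.2667.

Test eqn y'=λy, z=hλ:
  y_{n+1} = y_n + z·[7/8·y_n + 1/8·y_{n+1}] ⇒ (1 − 1/8z)y_{n+1} = (1 + 7/8z)y_n
  ⇒ R(z) = (1 + 7/8z)/(1 − 1/8z).

Find x<0 with |R(x)|<1.
x=-0.58: |R|=0.4592
R=−1: 1+7/8x = −1+1/8x ⇒ -3/4x=2 ⇒ x=2/(-3/4)=-2.6667
Confirm numerically:
  x=-2.045: |R|=0.62867 <1
  x=-1.466: |R|=0.23896 <1
  x=-1.344: |R|=0.15068 <1
  x=-1.334: |R|=0.14335 <1
  x=-3.016: |R|=1.19027 >1
  x=-2.739: |R|=1.04041 >1
  x=-2.721: |R|=1.03041 >1
Interval (-2.6667, 0).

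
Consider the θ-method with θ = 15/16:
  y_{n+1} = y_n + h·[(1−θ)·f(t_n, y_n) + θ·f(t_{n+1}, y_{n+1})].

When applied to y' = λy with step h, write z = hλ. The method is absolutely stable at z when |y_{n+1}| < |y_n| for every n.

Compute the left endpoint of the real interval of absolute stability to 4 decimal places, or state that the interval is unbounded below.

Test eqn y'=λy, z=hλ:
  y_{n+1} = y_n + z·[1/16·y_n + 15/16·y_{n+1}] ⇒ (1 − 15/16z)y_{n+1} = (1 + 1/16z)y_n
  so R(z) = (1 + 1/16z)/(1 − 15/16z).

Solve |R(x)|<1 on ℝ⁻.
x=-1.02: |R|=0.4786
x=-2: |R|=0.3043
x=-10: |R|=0.0361
x=-100: |R|=0.0554
θ=15/16≥1/2 ⇒ |1+1/16x|<|1−15/16x| ∀x<0 ⇒ interval (−∞,0).

interval (−∞, 0).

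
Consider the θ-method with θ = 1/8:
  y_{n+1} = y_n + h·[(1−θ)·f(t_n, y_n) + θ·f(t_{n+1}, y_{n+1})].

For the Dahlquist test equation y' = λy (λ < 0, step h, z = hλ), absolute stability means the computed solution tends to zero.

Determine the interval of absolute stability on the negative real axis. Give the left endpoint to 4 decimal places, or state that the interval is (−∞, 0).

Set f=λy, z=hλ:
  y_{n+1} = y_n + z·[7/8·y_n + 1/8·y_{n+1}] ⇒ (1 − 1/8z)y_{n+1} = (1 + 7/8z)y_n
  so R(z) = (1 + 7/8z)/(1 − 1/8z).

Need |R(x)|<1, x<0.
x=-1.07: |R|=0.0562
R=−1: 1+7/8x = −1+1/8x ⇒ -3/4x=2 ⇒ x=2/(-3/4)=-2.6667
Confirm numerically:
  x=-2.497: |R|=0.90302 <1
  x=-1.421: |R|=0.20667 <1
  x=-1.293: |R|=0.11310 <1
  x=-1.225: |R|=0.06233 <1
  x=-3.226: |R|=1.29895 >1
  x=-3.012: |R|=1.18816 >1
  x=-2.747: |R|=1.04485 >1
Stable set (-2.6667, 0).

(-2.6667, 0).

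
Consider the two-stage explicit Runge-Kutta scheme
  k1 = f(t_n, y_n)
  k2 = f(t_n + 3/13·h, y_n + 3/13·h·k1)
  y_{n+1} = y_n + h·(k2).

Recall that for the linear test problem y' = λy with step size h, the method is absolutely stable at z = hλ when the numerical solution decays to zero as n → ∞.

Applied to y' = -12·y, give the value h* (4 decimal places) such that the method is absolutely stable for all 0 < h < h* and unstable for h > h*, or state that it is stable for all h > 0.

Set f=λy, z=hλ:
  k1=λy_n ⇒ h·k1=z·y_n;  k2=λ(1+3/13z)y_n ⇒ h·k2=z(1+3/13z)y_n
  y_{n+1}/y_n = 1 + z(1+3/13z) = 1 + z + 3/13z²
  Hence R(z) = 1 + z + 3/13z².

Boundary: |R(x)|=1, x<0.
x=-1.09: |R|=0.1842
R=1: x+3/13x²=0 ⇒ x=−13/3=-4.3333; min R=1−1/(4·3/13)=-0.0833>−1
Confirm numerically:
  x=-3.526: |R|=0.34308 <1
  x=-2.922: |R|=0.04833 <1
  x=-1.875: |R|=0.06370 <1
  x=-4.759: |R|=1.46748 >1
  x=-4.574: |R|=1.25403 >1
Stable set (-4.3333, 0).

(-4.3333,0); λ=-12 ⇒ h* = (13/3)/12 = 0.3611.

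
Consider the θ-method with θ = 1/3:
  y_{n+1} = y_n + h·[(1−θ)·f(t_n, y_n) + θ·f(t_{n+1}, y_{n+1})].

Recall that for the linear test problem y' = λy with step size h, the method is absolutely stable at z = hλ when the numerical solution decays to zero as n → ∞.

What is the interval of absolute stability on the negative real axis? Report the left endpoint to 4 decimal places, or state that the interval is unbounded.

z∈(-6.0000,0).

Set f=λy, z=hλ:
  y_{n+1} = y_n + z·[2/3·y_n + 1/3·y_{n+1}] ⇒ (1 − 1/3z)y_{n+1} = (1 + 2/3z)y_n
  R(z) = (1 + 2/3z)/(1 − 1/3z).

Find x<0 with |R(x)|<1.
x=-1.45: |R|=0.0225
R=−1: 1+2/3x = −1+1/3x ⇒ -1/3x=2 ⇒ x=2/(-1/3)=-6.0000
Confirm numerically:
  x=-5.336: |R|=0.92035 <1
  x=-5.093: |R|=0.88793 <1
  x=-5.065: |R|=0.88407 <1
  x=-6.589: |R|=1.06142 >1
  x=-6.434: |R|=1.04600 >1
  x=-6.268: |R|=1.02892 >1
Interval (-6.0000, 0).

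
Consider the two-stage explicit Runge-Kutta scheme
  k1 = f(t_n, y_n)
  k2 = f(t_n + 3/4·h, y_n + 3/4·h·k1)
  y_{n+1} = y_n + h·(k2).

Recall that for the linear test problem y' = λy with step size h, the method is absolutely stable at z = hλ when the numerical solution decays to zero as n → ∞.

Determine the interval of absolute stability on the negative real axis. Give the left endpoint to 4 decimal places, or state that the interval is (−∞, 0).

z∈(-1.3333,0).

On y'=λy, z=hλ:
  k1=λy_n ⇒ h·k1=z·y_n;  k2=λ(1+3/4z)y_n ⇒ h·k2=z(1+3/4z)y_n
  y_{n+1}/y_n = 1 + z(1+3/4z) = 1 + z + 3/4z²
  so R(z) = 1 + z + 3/4z².

Need |R(x)|<1, x<0.
x=-0.58: |R|=0.6723
R=1: x+3/4x²=0 ⇒ x=−4/3=-1.3333; min R=1−1/(4·3/4)=0.6667>−1
Confirm numerically:
  x=-1.029: |R|=0.76513 <1
  x=-0.801: |R|=0.68020 <1
  x=-0.686: |R|=0.66695 <1
  x=-0.554: |R|=0.67619 <1
  x=-1.611: |R|=1.33549 >1
  x=-1.569: |R|=1.27732 >1
  x=-1.526: |R|=1.22051 >1
Interval (-1.3333, 0).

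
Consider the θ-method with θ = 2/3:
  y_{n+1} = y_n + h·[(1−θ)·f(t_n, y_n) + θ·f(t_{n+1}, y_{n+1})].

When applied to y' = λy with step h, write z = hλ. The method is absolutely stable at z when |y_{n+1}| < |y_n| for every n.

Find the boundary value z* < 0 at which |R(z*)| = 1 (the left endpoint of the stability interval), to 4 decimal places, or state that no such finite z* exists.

(−∞, 0) — no finite endpoint.

Set f=λy, z=hλ:
  y_{n+1} = y_n + z·[1/3·y_n + 2/3·y_{n+1}] ⇒ (1 − 2/3z)y_{n+1} = (1 + 1/3z)y_n
  so R(z) = (1 + 1/3z)/(1 − 2/3z).

Boundary: |R(x)|=1, x<0.
x=-1.54: |R|=0.2401
x=-2: |R|=0.1429
x=-10: |R|=0.3043
x=-100: |R|=0.4778
θ=2/3≥1/2 ⇒ |1+1/3x|<|1−2/3x| ∀x<0 ⇒ interval (−∞,0).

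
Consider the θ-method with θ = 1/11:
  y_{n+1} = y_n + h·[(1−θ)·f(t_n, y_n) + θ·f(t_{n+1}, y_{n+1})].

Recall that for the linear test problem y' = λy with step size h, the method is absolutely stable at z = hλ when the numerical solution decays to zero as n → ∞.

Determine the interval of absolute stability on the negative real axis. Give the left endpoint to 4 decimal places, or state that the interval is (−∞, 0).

Test eqn y'=λy, z=hλ:
  y_{n+1} = y_n + z·[10/11·y_n + 1/11·y_{n+1}] ⇒ (1 − 1/11z)y_{n+1} = (1 + 10/11z)y_n
  so R(z) = (1 + 10/11z)/(1 − 1/11z).

Boundary: |R(x)|=1, x<0.
x=-1.68: |R|=0.4574
R=−1: 1+10/11x = −1+1/11x ⇒ -9/11x=2 ⇒ x=2/(-9/11)=-2.4444
Confirm numerically:
  x=-1.838: |R|=0.57486 <1
  x=-1.754: |R|=0.51278 <1
  x=-1.260: |R|=0.13051 <1
  x=-3.028: |R|=1.37439 >1
  x=-2.744: |R|=1.19616 >1
  x=-2.506: |R|=1.04102 >1
Interval (-2.4444, 0).

(-2.4444, 0).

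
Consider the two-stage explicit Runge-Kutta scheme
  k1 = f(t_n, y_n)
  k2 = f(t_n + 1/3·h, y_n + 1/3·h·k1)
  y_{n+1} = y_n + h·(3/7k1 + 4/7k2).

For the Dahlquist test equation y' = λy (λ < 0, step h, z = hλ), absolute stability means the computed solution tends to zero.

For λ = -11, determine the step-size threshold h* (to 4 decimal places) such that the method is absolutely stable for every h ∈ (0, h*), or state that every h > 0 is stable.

(-5.2500,0); λ=-11 ⇒ h* = (21/4)/11 = 0.4773.

With y'=λy (z=hλ):
  k1=λy_n ⇒ h·k1=z·y_n;  k2=λ(1+1/3z)y_n ⇒ h·k2=z(1+1/3z)y_n
  y_{n+1}/y_n = 1 + 3/7z + 4/7z(1+1/3z) = 1 + z + 4/21z²
  so R(z) = 1 + z + 4/21z².

Need |R(x)|<1, x<0.
x=-0.99: |R|=0.1967
R=1: x+4/21x²=0 ⇒ x=−21/4=-5.2500; min R=1−1/(4·4/21)=-0.3125>−1
Confirm numerically:
  x=-4.400: |R|=0.28762 <1
  x=-3.251: |R|=0.23786 <1
  x=-3.117: |R|=0.26639 <1
  x=-5.769: |R|=1.57031 >1
  x=-5.363: |R|=1.11543 >1
  x=-5.290: |R|=1.04030 >1
Interval (-5.2500, 0).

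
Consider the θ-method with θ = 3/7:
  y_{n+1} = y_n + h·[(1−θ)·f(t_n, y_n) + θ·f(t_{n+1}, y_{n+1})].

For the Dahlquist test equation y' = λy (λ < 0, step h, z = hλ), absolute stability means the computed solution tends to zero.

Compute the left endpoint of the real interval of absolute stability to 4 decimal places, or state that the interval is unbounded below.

z* = -14.0000.

On y'=λy, z=hλ:
  y_{n+1} = y_n + z·[4/7·y_n + 3/7·y_{n+1}] ⇒ (1 − 3/7z)y_{n+1} = (1 + 4/7z)y_n
  R(z) = (1 + 4/7z)/(1 − 3/7z).

Boundary: |R(x)|=1, x<0.
x=-0.9: |R|=0.3505
R=−1: 1+4/7x = −1+3/7x ⇒ -1/7x=2 ⇒ x=2/(-1/7)=-14.0000
Confirm numerically:
  x=-13.619: |R|=0.99204 <1
  x=-8.546: |R|=0.83289 <1
  x=-7.390: |R|=0.77340 <1
  x=-6.178: |R|=0.69366 <1
  x=-14.369: |R|=1.00736 >1
  x=-14.167: |R|=1.00337 >1
So |R|<1 on (-14.0000, 0).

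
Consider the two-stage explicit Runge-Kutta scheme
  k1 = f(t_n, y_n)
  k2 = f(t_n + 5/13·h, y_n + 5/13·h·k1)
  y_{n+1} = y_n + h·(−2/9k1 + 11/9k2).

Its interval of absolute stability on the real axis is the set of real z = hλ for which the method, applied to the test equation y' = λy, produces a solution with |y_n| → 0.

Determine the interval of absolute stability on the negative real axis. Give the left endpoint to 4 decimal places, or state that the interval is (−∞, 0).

Test eqn y'=λy, z=hλ:
  k1=λy_n ⇒ h·k1=z·y_n;  k2=λ(1+5/13z)y_n ⇒ h·k2=z(1+5/13z)y_n
  y_{n+1}/y_n = 1 − 2/9z + 11/9z(1+5/13z) = 1 + z + 55/117z²
  R(z) = 1 + z + 55/117z².

Boundary: |R(x)|=1, x<0.
x=-0.55: |R|=0.5922
R=1: x+55/117x²=0 ⇒ x=−117/55=-2.1273; min R=1−1/(4·55/117)=0.4682>−1
Confirm numerically:
  x=-1.915: |R|=0.80891 <1
  x=-1.676: |R|=0.64446 <1
  x=-1.452: |R|=0.53908 <1
  x=-0.869: |R|=0.48599 <1
  x=-2.591: |R|=1.56482 >1
  x=-2.274: |R|=1.15685 >1
  x=-2.167: |R|=1.04047 >1
So |R|<1 on (-2.1273, 0).

z∈(-2.1273,0).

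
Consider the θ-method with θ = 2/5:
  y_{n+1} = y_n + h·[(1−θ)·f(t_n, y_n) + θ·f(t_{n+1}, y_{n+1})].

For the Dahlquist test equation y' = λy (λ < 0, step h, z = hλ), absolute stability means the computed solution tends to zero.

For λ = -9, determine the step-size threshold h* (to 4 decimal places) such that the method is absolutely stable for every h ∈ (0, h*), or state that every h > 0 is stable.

Test eqn y'=λy, z=hλ:
  y_{n+1} = y_n + z·[3/5·y_n + 2/5·y_{n+1}] ⇒ (1 − 2/5z)y_{n+1} = (1 + 3/5z)y_n
  so R(z) = (1 + 3/5z)/(1 − 2/5z).

Need |R(x)|<1, x<0.
x=-0.71: |R|=0.4470
R=−1: 1+3/5x = −1+2/5x ⇒ -1/5x=2 ⇒ x=2/(-1/5)=-10.0000
Confirm numerically:
  x=-9.482: |R|=0.97838 <1
  x=-9.011: |R|=0.95704 <1
  x=-6.688: |R|=0.81976 <1
  x=-6.123: |R|=0.77519 <1
  x=-10.153: |R|=1.00605 >1
  x=-10.022: |R|=1.00088 >1
Interval (-10.0000, 0).

(-10.0000,0); λ=-9 ⇒ h* = (10)/9 = 1.1111.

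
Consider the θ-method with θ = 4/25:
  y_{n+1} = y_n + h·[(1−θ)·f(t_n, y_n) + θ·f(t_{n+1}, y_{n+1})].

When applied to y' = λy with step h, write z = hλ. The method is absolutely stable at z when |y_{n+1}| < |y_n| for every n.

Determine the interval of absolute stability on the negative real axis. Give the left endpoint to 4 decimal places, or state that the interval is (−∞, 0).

On y'=λy, z=hλ:
  y_{n+1} = y_n + z·[21/25·y_n + 4/25·y_{n+1}] ⇒ (1 − 4/25z)y_{n+1} = (1 + 21/25z)y_n
  R(z) = (1 + 21/25z)/(1 − 4/25z).

Find x<0 with |R(x)|<1.
x=-0.7: |R|=0.3705
R=−1: 1+21/25x = −1+4/25x ⇒ -17/25x=2 ⇒ x=2/(-17/25)=-2.9412
Confirm numerically:
  x=-2.409: |R|=0.73880 <1
  x=-1.369: |R|=0.12301 <1
  x=-1.262: |R|=0.04999 <1
  x=-3.192: |R|=1.11290 >1
  x=-3.152: |R|=1.09530 >1
  x=-3.146: |R|=1.09265 >1
Stable set (-2.9412, 0).

z∈(-2.9412,0).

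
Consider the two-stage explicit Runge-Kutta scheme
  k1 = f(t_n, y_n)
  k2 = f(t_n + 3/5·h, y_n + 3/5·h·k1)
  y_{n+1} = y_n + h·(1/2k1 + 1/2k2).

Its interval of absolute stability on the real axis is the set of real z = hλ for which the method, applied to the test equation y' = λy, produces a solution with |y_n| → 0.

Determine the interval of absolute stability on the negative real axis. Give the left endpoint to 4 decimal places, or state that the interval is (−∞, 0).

With y'=λy (z=hλ):
  k1=λy_n ⇒ h·k1=z·y_n;  k2=λ(1+3/5z)y_n ⇒ h·k2=z(1+3/5z)y_n
  y_{n+1}/y_n = 1 + 1/2z + 1/2z(1+3/5z) = 1 + z + 3/10z²
  R(z) = 1 + z + 3/10z².

Find x<0 with |R(x)|<1.
x=-1.31: |R|=0.2048
R=1: x+3/10x²=0 ⇒ x=−10/3=-3.3333; min R=1−1/(4·3/10)=0.1667>−1
Confirm numerically:
  x=-2.693: |R|=0.48267 <1
  x=-2.236: |R|=0.26391 <1
  x=-2.230: |R|=0.26187 <1
  x=-1.793: |R|=0.17145 <1
  x=-3.931: |R|=1.70483 >1
  x=-3.703: |R|=1.41066 >1
  x=-3.624: |R|=1.31601 >1
Stable set (-3.3333, 0).

(-3.3333, 0).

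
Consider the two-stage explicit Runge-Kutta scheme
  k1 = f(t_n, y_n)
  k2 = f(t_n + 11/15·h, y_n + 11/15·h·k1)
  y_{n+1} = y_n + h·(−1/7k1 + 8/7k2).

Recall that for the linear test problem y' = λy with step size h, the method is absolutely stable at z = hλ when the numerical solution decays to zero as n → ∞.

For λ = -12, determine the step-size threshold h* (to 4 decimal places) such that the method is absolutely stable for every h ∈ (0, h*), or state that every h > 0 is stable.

On y'=λy, z=hλ:
  k1=λy_n ⇒ h·k1=z·y_n;  k2=λ(1+11/15z)y_n ⇒ h·k2=z(1+11/15z)y_n
  y_{n+1}/y_n = 1 − 1/7z + 8/7z(1+11/15z) = 1 + z + 88/105z²
  R(z) = 1 + z + 88/105z².

Need |R(x)|<1, x<0.
x=-1.75: |R|=1.8167
R=1: x+88/105x²=0 ⇒ x=−105/88=-1.1932; min R=1−1/(4·88/105)=0.7017>−1
Confirm numerically:
  x=-1.103: |R|=0.91663 <1
  x=-0.951: |R|=0.80697 <1
  x=-0.591: |R|=0.70173 <1
  x=-1.315: |R|=1.13426 >1
  x=-1.262: |R|=1.07279 >1
Interval (-1.1932, 0).

(-1.1932,0); λ=-12 ⇒ h* = (105/88)/12 = 0.0994.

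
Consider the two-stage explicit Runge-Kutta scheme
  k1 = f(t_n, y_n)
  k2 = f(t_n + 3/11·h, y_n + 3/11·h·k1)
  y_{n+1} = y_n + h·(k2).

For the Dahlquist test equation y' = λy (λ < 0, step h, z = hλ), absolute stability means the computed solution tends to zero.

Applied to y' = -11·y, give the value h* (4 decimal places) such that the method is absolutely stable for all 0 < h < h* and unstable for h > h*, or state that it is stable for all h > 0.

Set f=λy, z=hλ:
  k1=λy_n ⇒ h·k1=z·y_n;  k2=λ(1+3/11z)y_n ⇒ h·k2=z(1+3/11z)y_n
  y_{n+1}/y_n = 1 + z(1+3/11z) = 1 + z + 3/11z²
  Hence R(z) = 1 + z + 3/11z².

Need |R(x)|<1, x<0.
x=-0.61: |R|=0.4915
R=1: x+3/11x²=0 ⇒ x=−11/3=-3.6667; min R=1−1/(4·3/11)=0.0833>−1
Confirm numerically:
  x=-3.621: |R|=0.95490 <1
  x=-2.940: |R|=0.41735 <1
  x=-2.702: |R|=0.28913 <1
  x=-1.540: |R|=0.10680 <1
  x=-4.227: |R|=1.64596 >1
  x=-4.140: |R|=1.53444 >1
  x=-3.992: |R|=1.35420 >1
Stable set (-3.6667, 0).

(-3.6667,0); λ=-11 ⇒ h* = (11/3)/11 = 0.3333.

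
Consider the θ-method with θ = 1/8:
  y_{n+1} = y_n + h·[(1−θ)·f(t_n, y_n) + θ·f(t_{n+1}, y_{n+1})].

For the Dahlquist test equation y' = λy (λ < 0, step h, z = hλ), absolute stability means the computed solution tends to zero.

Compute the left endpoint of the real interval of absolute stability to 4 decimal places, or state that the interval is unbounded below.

Test eqn y'=λy, z=hλ:
  y_{n+1} = y_n + z·[7/8·y_n + 1/8·y_{n+1}] ⇒ (1 − 1/8z)y_{n+1} = (1 + 7/8z)y_n
  ⇒ R(z) = (1 + 7/8z)/(1 − 1/8z).

Find x<0 with |R(x)|<1.
x=-0.89: |R|=0.1991
R=−1: 1+7/8x = −1+1/8x ⇒ -3/4x=2 ⇒ x=2/(-3/4)=-2.6667
Confirm numerically:
  x=-2.543: |R|=0.92962 <1
  x=-2.402: |R|=0.84734 <1
  x=-1.138: |R|=0.00372 <1
  x=-3.208: |R|=1.28979 >1
  x=-3.118: |R|=1.24357 >1
  x=-2.742: |R|=1.04208 >1
Stable set (-2.6667, 0).

left endpoint -2.6667.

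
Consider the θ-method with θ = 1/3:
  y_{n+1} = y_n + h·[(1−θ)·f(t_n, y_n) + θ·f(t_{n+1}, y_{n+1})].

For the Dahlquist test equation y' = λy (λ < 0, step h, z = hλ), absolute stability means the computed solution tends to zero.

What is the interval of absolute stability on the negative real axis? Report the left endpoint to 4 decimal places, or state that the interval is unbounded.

(-6.0000, 0).

On y'=λy, z=hλ:
  y_{n+1} = y_n + z·[2/3·y_n + 1/3·y_{n+1}] ⇒ (1 − 1/3z)y_{n+1} = (1 + 2/3z)y_n
  so R(z) = (1 + 2/3z)/(1 − 1/3z).

Find x<0 with |R(x)|<1.
x=-1.45: |R|=0.0225
R=−1: 1+2/3x = −1+1/3x ⇒ -1/3x=2 ⇒ x=2/(-1/3)=-6.0000
Confirm numerically:
  x=-5.167: |R|=0.89800 <1
  x=-3.973: |R|=0.70931 <1
  x=-3.862: |R|=0.68843 <1
  x=-2.487: |R|=0.35976 <1
  x=-6.362: |R|=1.03867 >1
  x=-6.200: |R|=1.02174 >1
So |R|<1 on (-6.0000, 0).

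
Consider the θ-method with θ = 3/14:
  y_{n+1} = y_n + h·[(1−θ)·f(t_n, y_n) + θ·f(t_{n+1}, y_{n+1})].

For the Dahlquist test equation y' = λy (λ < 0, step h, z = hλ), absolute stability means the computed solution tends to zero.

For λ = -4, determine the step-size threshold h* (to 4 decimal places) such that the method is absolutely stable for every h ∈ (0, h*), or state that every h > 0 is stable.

(-3.5000,0); λ=-4 ⇒ h* = (7/2)/4 = 0.8750.

Test eqn y'=λy, z=hλ:
  y_{n+1} = y_n + z·[11/14·y_n + 3/14·y_{n+1}] ⇒ (1 − 3/14z)y_{n+1} = (1 + 11/14z)y_n
  Hence R(z) = (1 + 11/14z)/(1 − 3/14z).

Need |R(x)|<1, x<0.
x=-0.51: |R|=0.5402
R=−1: 1+11/14x = −1+3/14x ⇒ -4/7x=2 ⇒ x=2/(-4/7)=-3.5000
Confirm numerically:
  x=-3.211: |R|=0.90217 <1
  x=-2.406: |R|=0.58752 <1
  x=-1.573: |R|=0.17645 <1
  x=-3.753: |R|=1.08013 >1
  x=-3.709: |R|=1.06654 >1
So |R|<1 on (-3.5000, 0).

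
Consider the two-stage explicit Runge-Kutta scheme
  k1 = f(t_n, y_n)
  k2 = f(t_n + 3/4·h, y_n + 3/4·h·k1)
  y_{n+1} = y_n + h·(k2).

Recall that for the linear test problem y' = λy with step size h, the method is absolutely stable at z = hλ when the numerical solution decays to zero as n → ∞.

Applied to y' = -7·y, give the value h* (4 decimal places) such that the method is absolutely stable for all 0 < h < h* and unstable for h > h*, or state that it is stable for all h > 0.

On y'=λy, z=hλ:
  k1=λy_n ⇒ h·k1=z·y_n;  k2=λ(1+3/4z)y_n ⇒ h·k2=z(1+3/4z)y_n
  y_{n+1}/y_n = 1 + z(1+3/4z) = 1 + z + 3/4z²
  Hence R(z) = 1 + z + 3/4z².

Boundary: |R(x)|=1, x<0.
x=-0.78: |R|=0.6763
R=1: x+3/4x²=0 ⇒ x=−4/3=-1.3333; min R=1−1/(4·3/4)=0.6667>−1
Confirm numerically:
  x=-1.198: |R|=0.87840 <1
  x=-1.152: |R|=0.84333 <1
  x=-1.133: |R|=0.82977 <1
  x=-0.918: |R|=0.71404 <1
  x=-1.853: |R|=1.72221 >1
  x=-1.679: |R|=1.43528 >1
  x=-1.512: |R|=1.20261 >1
So |R|<1 on (-1.3333, 0).

(-1.3333,0); λ=-7 ⇒ h* = (4/3)/7 = 0.1905.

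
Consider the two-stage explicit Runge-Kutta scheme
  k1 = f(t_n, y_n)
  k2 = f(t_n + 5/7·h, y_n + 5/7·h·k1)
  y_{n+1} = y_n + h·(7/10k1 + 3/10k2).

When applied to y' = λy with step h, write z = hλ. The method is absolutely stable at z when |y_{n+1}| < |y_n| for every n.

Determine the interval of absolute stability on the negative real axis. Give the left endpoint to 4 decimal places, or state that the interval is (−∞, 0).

(-4.6667, 0).

On y'=λy, z=hλ:
  k1=λy_n ⇒ h·k1=z·y_n;  k2=λ(1+5/7z)y_n ⇒ h·k2=z(1+5/7z)y_n
  y_{n+1}/y_n = 1 + 7/10z + 3/10z(1+5/7z) = 1 + z + 3/14z²
  so R(z) = 1 + z + 3/14z².

Find x<0 with |R(x)|<1.
x=-1.69: |R|=0.0780
R=1: x+3/14x²=0 ⇒ x=−14/3=-4.6667; min R=1−1/(4·3/14)=-0.1667>−1
Confirm numerically:
  x=-4.269: |R|=0.63622 <1
  x=-3.753: |R|=0.26522 <1
  x=-3.489: |R|=0.11953 <1
  x=-2.877: |R|=0.10333 <1
  x=-5.010: |R|=1.36859 >1
  x=-4.982: |R|=1.33664 >1
  x=-4.941: |R|=1.29046 >1
Interval (-4.6667, 0).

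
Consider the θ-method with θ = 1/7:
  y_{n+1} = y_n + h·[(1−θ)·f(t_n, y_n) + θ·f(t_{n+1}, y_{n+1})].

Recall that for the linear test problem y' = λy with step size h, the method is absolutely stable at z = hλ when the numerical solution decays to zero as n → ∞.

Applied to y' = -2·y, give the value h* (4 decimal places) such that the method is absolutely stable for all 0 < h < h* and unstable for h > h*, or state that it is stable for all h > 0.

Test eqn y'=λy, z=hλ:
  y_{n+1} = y_n + z·[6/7·y_n + 1/7·y_{n+1}] ⇒ (1 − 1/7z)y_{n+1} = (1 + 6/7z)y_n
  Hence R(z) = (1 + 6/7z)/(1 − 1/7z).

Boundary: |R(x)|=1, x<0.
x=-0.46: |R|=0.5684
R=−1: 1+6/7x = −1+1/7x ⇒ -5/7x=2 ⇒ x=2/(-5/7)=-2.8000
Confirm numerically:
  x=-2.614: |R|=0.90327 <1
  x=-2.102: |R|=0.61657 <1
  x=-1.923: |R|=0.50857 <1
  x=-3.008: |R|=1.10392 >1
  x=-2.852: |R|=1.02639 >1
Interval (-2.8000, 0).

(-2.8000,0); λ=-2 ⇒ h* = (14/5)/2 = 1.4000.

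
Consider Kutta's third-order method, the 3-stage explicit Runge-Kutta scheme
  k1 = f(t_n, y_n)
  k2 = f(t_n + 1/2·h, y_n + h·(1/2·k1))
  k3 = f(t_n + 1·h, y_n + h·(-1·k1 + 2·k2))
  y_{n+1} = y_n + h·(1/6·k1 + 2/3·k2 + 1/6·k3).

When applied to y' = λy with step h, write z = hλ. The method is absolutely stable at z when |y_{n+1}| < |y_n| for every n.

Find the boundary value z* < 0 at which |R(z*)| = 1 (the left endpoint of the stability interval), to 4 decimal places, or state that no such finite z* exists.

Test eqn y'=λy, z=hλ:
  order 3, 3-stage ⇒ R(z)=1+z+z^2/2+z^3/6
  (e.g. R(-1.8)=-0.15200, |R|=0.15200)

Find x<0 with |R(x)|<1.
x=-1.8: |R|=0.1520
|R(-1.57)|=0.0175 |R(-1.11)|=0.2781 |R(-0.85)|=0.4089
Bisect:
  x_lo=-3.0469 |R|=2.1195  x_hi=-0.2595 |R|=0.7712
  mid=-1.65322 |R|=0.03973 →hi
  mid=-2.35006 |R|=0.75181 →hi
  mid=-2.69848 |R|=1.33254 →lo
  mid=-2.52427 |R|=1.01905 →lo
  mid=-2.43716 |R|=0.87998 →hi
  mid=-2.48072 |R|=0.94811 →hi
  mid=-2.50249 |R|=0.98322 →hi
  mid=-2.51338 |R|=1.00105 →lo
  mid=-2.50794 |R|=0.99211 →hi
  mid=-2.51066 |R|=0.99657 →hi
  ...
  [-2.51287,-2.51270] ⇒ x*=-2.5127
So |R|<1 on (-2.5127, 0).

left endpoint -2.5127.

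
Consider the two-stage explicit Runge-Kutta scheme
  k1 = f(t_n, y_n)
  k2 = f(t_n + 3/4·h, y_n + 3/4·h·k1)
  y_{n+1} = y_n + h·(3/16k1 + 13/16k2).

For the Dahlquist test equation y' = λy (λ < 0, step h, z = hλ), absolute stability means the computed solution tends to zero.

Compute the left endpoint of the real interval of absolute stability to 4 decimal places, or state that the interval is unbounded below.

z* = -1.6410.

With y'=λy (z=hλ):
  k1=λy_n ⇒ h·k1=z·y_n;  k2=λ(1+3/4z)y_n ⇒ h·k2=z(1+3/4z)y_n
  y_{n+1}/y_n = 1 + 3/16z + 13/16z(1+3/4z) = 1 + z + 39/64z²
  R(z) = 1 + z + 39/64z².

Find x<0 with |R(x)|<1.
x=-0.65: |R|=0.6075
R=1: x+39/64x²=0 ⇒ x=−64/39=-1.6410; min R=1−1/(4·39/64)=0.5897>−1
Confirm numerically:
  x=-1.264: |R|=0.70960 <1
  x=-1.241: |R|=0.69749 <1
  x=-1.056: |R|=0.62354 <1
  x=-2.124: |R|=1.62512 >1
  x=-1.869: |R|=1.25964 >1
Interval (-1.6410, 0).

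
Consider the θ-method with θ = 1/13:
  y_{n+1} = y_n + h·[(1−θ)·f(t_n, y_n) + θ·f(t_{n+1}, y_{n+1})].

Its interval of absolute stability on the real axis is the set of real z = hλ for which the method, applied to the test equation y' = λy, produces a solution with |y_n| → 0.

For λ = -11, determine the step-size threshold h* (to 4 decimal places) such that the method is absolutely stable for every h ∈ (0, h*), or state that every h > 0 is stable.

With y'=λy (z=hλ):
  y_{n+1} = y_n + z·[12/13·y_n + 1/13·y_{n+1}] ⇒ (1 − 1/13z)y_{n+1} = (1 + 12/13z)y_n
  so R(z) = (1 + 12/13z)/(1 − 1/13z).

Solve |R(x)|<1 on ℝ⁻.
x=-0.69: |R|=0.3448
R=−1: 1+12/13x = −1+1/13x ⇒ -11/13x=2 ⇒ x=2/(-11/13)=-2.3636
Confirm numerically:
  x=-2.209: |R|=0.88816 <1
  x=-1.894: |R|=0.65315 <1
  x=-1.657: |R|=0.46967 <1
  x=-1.253: |R|=0.14285 <1
  x=-2.917: |R|=1.38242 >1
  x=-2.561: |R|=1.13952 >1
Stable set (-2.3636, 0).

(-2.3636,0); λ=-11 ⇒ h* = (26/11)/11 = 0.2149.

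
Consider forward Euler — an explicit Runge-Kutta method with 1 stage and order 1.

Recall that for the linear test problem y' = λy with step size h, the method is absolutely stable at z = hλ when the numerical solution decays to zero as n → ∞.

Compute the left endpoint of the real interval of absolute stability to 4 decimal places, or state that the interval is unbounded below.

On y'=λy, z=hλ:
  order 1, 1-stage ⇒ R(z)=1+z
  (e.g. R(-1.57)=-0.57000, |R|=0.57000)

Need |R(x)|<1, x<0.
x=-1.57: |R|=0.5700
|R(-1.82)|=0.8200 |R(-1.03)|=0.0300 |R(-0.98)|=0.0200
Bisect:
  x_lo=-2.5356 |R|=1.5356  x_hi=-0.2716 |R|=0.7284
  mid=-1.40360 |R|=0.40360 →hi
  mid=-1.96961 |R|=0.96961 →hi
  mid=-2.25261 |R|=1.25261 →lo
  mid=-2.11111 |R|=1.11111 →lo
  mid=-2.04036 |R|=1.04036 →lo
  mid=-2.00498 |R|=1.00498 →lo
  mid=-1.98729 |R|=0.98729 →hi
  ...
  [-2.00001,-1.99987] ⇒ x*=-2.0000
Stable set (-2.0000, 0).

z* = -2.0000.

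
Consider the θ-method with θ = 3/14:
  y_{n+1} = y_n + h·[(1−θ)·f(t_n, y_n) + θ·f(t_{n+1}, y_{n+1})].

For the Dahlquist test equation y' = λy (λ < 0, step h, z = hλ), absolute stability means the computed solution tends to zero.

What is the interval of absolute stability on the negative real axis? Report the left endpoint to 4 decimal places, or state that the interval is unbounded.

(-3.5000, 0).

Set f=λy, z=hλ:
  y_{n+1} = y_n + z·[11/14·y_n + 3/14·y_{n+1}] ⇒ (1 − 3/14z)y_{n+1} = (1 + 11/14z)y_n
  R(z) = (1 + 11/14z)/(1 − 3/14z).

Find x<0 with |R(x)|<1.
x=-1.54: |R|=0.1579
R=−1: 1+11/14x = −1+3/14x ⇒ -4/7x=2 ⇒ x=2/(-4/7)=-3.5000
Confirm numerically:
  x=-3.349: |R|=0.94977 <1
  x=-1.501: |R|=0.13571 <1
  x=-1.488: |R|=0.12825 <1
  x=-4.090: |R|=1.17967 >1
  x=-3.935: |R|=1.13486 >1
So |R|<1 on (-3.5000, 0).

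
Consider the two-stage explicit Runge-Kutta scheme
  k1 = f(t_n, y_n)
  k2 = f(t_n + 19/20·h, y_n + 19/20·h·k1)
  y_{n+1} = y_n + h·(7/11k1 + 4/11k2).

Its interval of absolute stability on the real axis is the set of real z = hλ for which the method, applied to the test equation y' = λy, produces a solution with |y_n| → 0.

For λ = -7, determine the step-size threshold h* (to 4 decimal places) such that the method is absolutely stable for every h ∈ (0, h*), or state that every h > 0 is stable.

(-2.8947,0); λ=-7 ⇒ h* = (55/19)/7 = 0.4135.

Test eqn y'=λy, z=hλ:
  k1=λy_n ⇒ h·k1=z·y_n;  k2=λ(1+19/20z)y_n ⇒ h·k2=z(1+19/20z)y_n
  y_{n+1}/y_n = 1 + 7/11z + 4/11z(1+19/20z) = 1 + z + 19/55z²
  Hence R(z) = 1 + z + 19/55z².

Boundary: |R(x)|=1, x<0.
x=-1.05: |R|=0.3309
R=1: x+19/55x²=0 ⇒ x=−55/19=-2.8947; min R=1−1/(4·19/55)=0.2763>−1
Confirm numerically:
  x=-2.418: |R|=0.60178 <1
  x=-2.356: |R|=0.56153 <1
  x=-1.742: |R|=0.30630 <1
  x=-1.162: |R|=0.30445 <1
  x=-3.371: |R|=1.55462 >1
  x=-3.224: |R|=1.36672 >1
  x=-2.946: |R|=1.05217 >1
Interval (-2.8947, 0).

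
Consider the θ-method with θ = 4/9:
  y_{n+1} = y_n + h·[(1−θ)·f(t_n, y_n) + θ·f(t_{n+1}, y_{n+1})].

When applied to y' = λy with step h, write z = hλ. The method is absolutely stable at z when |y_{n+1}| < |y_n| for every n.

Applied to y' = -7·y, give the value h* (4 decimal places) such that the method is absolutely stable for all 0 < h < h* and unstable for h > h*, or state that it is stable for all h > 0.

(-18.0000,0); λ=-7 ⇒ h* = (18)/7 = 2.5714.

Test eqn y'=λy, z=hλ:
  y_{n+1} = y_n + z·[5/9·y_n + 4/9·y_{n+1}] ⇒ (1 − 4/9z)y_{n+1} = (1 + 5/9z)y_n
  ⇒ R(z) = (1 + 5/9z)/(1 − 4/9z).

Solve |R(x)|<1 on ℝ⁻.
x=-0.34: |R|=0.7046
R=−1: 1+5/9x = −1+4/9x ⇒ -1/9x=2 ⇒ x=2/(-1/9)=-18.0000
Confirm numerically:
  x=-15.910: |R|=0.97123 <1
  x=-9.749: |R|=0.82809 <1
  x=-8.332: |R|=0.77159 <1
  x=-18.415: |R|=1.00502 >1
  x=-18.164: |R|=1.00201 >1
Stable set (-18.0000, 0).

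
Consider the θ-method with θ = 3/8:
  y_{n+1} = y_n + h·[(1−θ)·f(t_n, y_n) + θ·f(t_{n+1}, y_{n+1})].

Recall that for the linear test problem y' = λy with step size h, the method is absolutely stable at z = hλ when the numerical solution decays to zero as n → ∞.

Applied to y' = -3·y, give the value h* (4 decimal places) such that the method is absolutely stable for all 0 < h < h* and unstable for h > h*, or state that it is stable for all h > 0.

Test eqn y'=λy, z=hλ:
  y_{n+1} = y_n + z·[5/8·y_n + 3/8·y_{n+1}] ⇒ (1 − 3/8z)y_{n+1} = (1 + 5/8z)y_n
  so R(z) = (1 + 5/8z)/(1 − 3/8z).

Need |R(x)|<1, x<0.
x=-0.39: |R|=0.6598
R=−1: 1+5/8x = −1+3/8x ⇒ -1/4x=2 ⇒ x=2/(-1/4)=-8.0000
Confirm numerically:
  x=-7.342: |R|=0.95617 <1
  x=-6.811: |R|=0.91636 <1
  x=-4.768: |R|=0.71019 <1
  x=-3.743: |R|=0.55723 <1
  x=-8.375: |R|=1.02264 >1
  x=-8.269: |R|=1.01640 >1
  x=-8.052: |R|=1.00323 >1
So |R|<1 on (-8.0000, 0).

(-8.0000,0); λ=-3 ⇒ h* = (8)/3 = 2.6667.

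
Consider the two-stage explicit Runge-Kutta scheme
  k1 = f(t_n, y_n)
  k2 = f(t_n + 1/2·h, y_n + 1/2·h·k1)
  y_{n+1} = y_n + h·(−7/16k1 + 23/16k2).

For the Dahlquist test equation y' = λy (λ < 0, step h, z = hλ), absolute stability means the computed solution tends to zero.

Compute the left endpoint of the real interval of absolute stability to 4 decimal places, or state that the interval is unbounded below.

z* = -1.3913.

Test eqn y'=λy, z=hλ:
  k1=λy_n ⇒ h·k1=z·y_n;  k2=λ(1+1/2z)y_n ⇒ h·k2=z(1+1/2z)y_n
  y_{n+1}/y_n = 1 − 7/16z + 23/16z(1+1/2z) = 1 + z + 23/32z²
  Hence R(z) = 1 + z + 23/32z².

Need |R(x)|<1, x<0.
x=-1.55: |R|=1.1768
R=1: x+23/32x²=0 ⇒ x=−32/23=-1.3913; min R=1−1/(4·23/32)=0.6522>−1
Confirm numerically:
  x=-1.239: |R|=0.86437 <1
  x=-1.222: |R|=0.85130 <1
  x=-0.970: |R|=0.70627 <1
  x=-0.944: |R|=0.69650 <1
  x=-1.774: |R|=1.48796 >1
  x=-1.751: |R|=1.45269 >1
So |R|<1 on (-1.3913, 0).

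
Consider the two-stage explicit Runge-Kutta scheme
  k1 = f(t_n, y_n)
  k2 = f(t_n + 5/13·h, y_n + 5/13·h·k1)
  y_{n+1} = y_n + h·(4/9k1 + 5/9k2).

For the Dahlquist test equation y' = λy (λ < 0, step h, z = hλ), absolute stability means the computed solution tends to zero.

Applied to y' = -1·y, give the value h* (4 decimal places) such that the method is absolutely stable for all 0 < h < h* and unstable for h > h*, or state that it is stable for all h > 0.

With y'=λy (z=hλ):
  k1=λy_n ⇒ h·k1=z·y_n;  k2=λ(1+5/13z)y_n ⇒ h·k2=z(1+5/13z)y_n
  y_{n+1}/y_n = 1 + 4/9z + 5/9z(1+5/13z) = 1 + z + 25/117z²
  ⇒ R(z) = 1 + z + 25/117z².

Need |R(x)|<1, x<0.
x=-0.81: |R|=0.3302
R=1: x+25/117x²=0 ⇒ x=−117/25=-4.6800; min R=1−1/(4·25/117)=-0.1700>−1
Confirm numerically:
  x=-3.869: |R|=0.32954 <1
  x=-2.606: |R|=0.15488 <1
  x=-2.492: |R|=0.16506 <1
  x=-2.390: |R|=0.16947 <1
  x=-5.050: |R|=1.39925 >1
  x=-4.773: |R|=1.09485 >1
Interval (-4.6800, 0).

(-4.6800,0); λ=-1 ⇒ h* = (117/25)/1 = 4.6800.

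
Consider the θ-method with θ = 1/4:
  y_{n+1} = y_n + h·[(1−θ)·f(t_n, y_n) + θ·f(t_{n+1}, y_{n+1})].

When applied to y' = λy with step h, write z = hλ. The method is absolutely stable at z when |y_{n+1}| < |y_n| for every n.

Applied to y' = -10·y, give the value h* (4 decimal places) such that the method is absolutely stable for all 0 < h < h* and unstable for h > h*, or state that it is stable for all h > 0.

(-4.0000,0); λ=-10 ⇒ h* = (4)/10 = 0.4000.

With y'=λy (z=hλ):
  y_{n+1} = y_n + z·[3/4·y_n + 1/4·y_{n+1}] ⇒ (1 − 1/4z)y_{n+1} = (1 + 3/4z)y_n
  ⇒ R(z) = (1 + 3/4z)/(1 − 1/4z).

Find x<0 with |R(x)|<1.
x=-1.15: |R|=0.1068
R=−1: 1+3/4x = −1+1/4x ⇒ -1/2x=2 ⇒ x=2/(-1/2)=-4.0000
Confirm numerically:
  x=-3.316: |R|=0.81301 <1
  x=-2.600: |R|=0.57576 <1
  x=-2.363: |R|=0.48546 <1
  x=-2.133: |R|=0.39116 <1
  x=-4.237: |R|=1.05755 >1
  x=-4.201: |R|=1.04902 >1
  x=-4.141: |R|=1.03464 >1
Stable set (-4.0000, 0).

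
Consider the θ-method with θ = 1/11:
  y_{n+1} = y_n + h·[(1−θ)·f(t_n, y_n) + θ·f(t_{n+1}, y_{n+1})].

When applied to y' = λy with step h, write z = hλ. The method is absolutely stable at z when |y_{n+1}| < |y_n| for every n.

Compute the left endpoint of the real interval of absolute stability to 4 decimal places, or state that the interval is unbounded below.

Set f=λy, z=hλ:
  y_{n+1} = y_n + z·[10/11·y_n + 1/11·y_{n+1}] ⇒ (1 − 1/11z)y_{n+1} = (1 + 10/11z)y_n
  ⇒ R(z) = (1 + 10/11z)/(1 − 1/11z).

Need |R(x)|<1, x<0.
x=-1.65: |R|=0.4348
R=−1: 1+10/11x = −1+1/11x ⇒ -9/11x=2 ⇒ x=2/(-9/11)=-2.4444
Confirm numerically:
  x=-2.191: |R|=0.82708 <1
  x=-1.912: |R|=0.62887 <1
  x=-1.492: |R|=0.31380 <1
  x=-0.982: |R|=0.09848 <1
  x=-2.834: |R|=1.25343 >1
  x=-2.660: |R|=1.14202 >1
Stable set (-2.4444, 0).

left endpoint -2.4444.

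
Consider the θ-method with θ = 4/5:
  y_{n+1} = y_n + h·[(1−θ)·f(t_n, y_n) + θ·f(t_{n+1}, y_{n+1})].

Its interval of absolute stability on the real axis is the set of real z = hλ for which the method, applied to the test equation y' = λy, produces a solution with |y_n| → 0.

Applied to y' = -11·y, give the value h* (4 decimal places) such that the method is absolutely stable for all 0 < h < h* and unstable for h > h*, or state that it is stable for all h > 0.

Set f=λy, z=hλ:
  y_{n+1} = y_n + z·[1/5·y_n + 4/5·y_{n+1}] ⇒ (1 − 4/5z)y_{n+1} = (1 + 1/5z)y_n
  so R(z) = (1 + 1/5z)/(1 − 4/5z).

Find x<0 with |R(x)|<1.
x=-1.16: |R|=0.3983
x=-2: |R|=0.2308
x=-10: |R|=0.1111
x=-100: |R|=0.2346
θ=4/5≥1/2 ⇒ |1+1/5x|<|1−4/5x| ∀x<0 ⇒ interval (−∞,0).

(−∞, 0) — no finite endpoint. Any h>0 works for λ=-11.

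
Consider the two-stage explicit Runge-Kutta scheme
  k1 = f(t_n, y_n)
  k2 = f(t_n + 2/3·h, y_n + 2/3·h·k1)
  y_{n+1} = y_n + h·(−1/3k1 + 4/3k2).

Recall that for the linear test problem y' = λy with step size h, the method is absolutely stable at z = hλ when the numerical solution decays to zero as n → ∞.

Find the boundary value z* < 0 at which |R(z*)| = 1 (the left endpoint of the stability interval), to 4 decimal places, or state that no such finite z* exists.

left endpoint -1.1250.

With y'=λy (z=hλ):
  k1=λy_n ⇒ h·k1=z·y_n;  k2=λ(1+2/3z)y_n ⇒ h·k2=z(1+2/3z)y_n
  y_{n+1}/y_n = 1 − 1/3z + 4/3z(1+2/3z) = 1 + z + 8/9z²
  Hence R(z) = 1 + z + 8/9z².

Solve |R(x)|<1 on ℝ⁻.
x=-0.44: |R|=0.7321
R=1: x+8/9x²=0 ⇒ x=−9/8=-1.1250; min R=1−1/(4·8/9)=0.7188>−1
Confirm numerically:
  x=-0.935: |R|=0.84209 <1
  x=-0.725: |R|=0.74222 <1
  x=-0.677: |R|=0.73040 <1
  x=-1.709: |R|=1.88716 >1
  x=-1.503: |R|=1.50501 >1
  x=-1.483: |R|=1.47192 >1
So |R|<1 on (-1.1250, 0).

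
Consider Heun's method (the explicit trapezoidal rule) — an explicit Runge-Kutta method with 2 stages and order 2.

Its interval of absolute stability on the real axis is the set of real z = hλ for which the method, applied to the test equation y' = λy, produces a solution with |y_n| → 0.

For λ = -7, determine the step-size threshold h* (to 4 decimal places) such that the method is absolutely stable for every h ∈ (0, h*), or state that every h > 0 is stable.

Set f=λy, z=hλ:
  order 2, 2-stage ⇒ R(z)=1+z+z^2/2
  (e.g. R(-1.51)=0.63005, |R|=0.63005)

Need |R(x)|<1, x<0.
x=-1.51: |R|=0.6300
|R(-2.35)|=1.4113 |R(-2.17)|=1.1845 |R(-0.98)|=0.5002
Bisect:
  x_lo=-2.5793 |R|=1.7471  x_hi=-0.3043 |R|=0.7420
  mid=-1.44184 |R|=0.59761 →hi
  mid=-2.01059 |R|=1.01064 →lo
  mid=-1.72621 |R|=0.76369 →hi
  mid=-1.86840 |R|=0.87706 →hi
  mid=-1.93949 |R|=0.94132 →hi
  mid=-1.97504 |R|=0.97535 →hi
  mid=-1.99281 |R|=0.99284 →hi
  mid=-2.00170 |R|=1.00170 →lo
  mid=-1.99726 |R|=0.99726 →hi
  mid=-1.99948 |R|=0.99948 →hi
  ...
  [-2.00003,-1.99990] ⇒ x*=-2.0000
Interval (-2.0000, 0).

(-2.0000,0); λ=-7 ⇒ h* = 0.2857.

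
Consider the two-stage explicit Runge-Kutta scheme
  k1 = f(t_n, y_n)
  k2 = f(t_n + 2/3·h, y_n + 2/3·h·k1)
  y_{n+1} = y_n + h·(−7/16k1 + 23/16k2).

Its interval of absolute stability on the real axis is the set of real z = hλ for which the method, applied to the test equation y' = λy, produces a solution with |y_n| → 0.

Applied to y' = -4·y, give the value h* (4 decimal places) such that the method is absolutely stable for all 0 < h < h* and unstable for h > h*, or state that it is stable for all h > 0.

(-1.0435,0); λ=-4 ⇒ h* = (24/23)/4 = 0.2609.

Set f=λy, z=hλ:
  k1=λy_n ⇒ h·k1=z·y_n;  k2=λ(1+2/3z)y_n ⇒ h·k2=z(1+2/3z)y_n
  y_{n+1}/y_n = 1 − 7/16z + 23/16z(1+2/3z) = 1 + z + 23/24z²
  Hence R(z) = 1 + z + 23/24z².

Find x<0 with |R(x)|<1.
x=-1.33: |R|=1.3652
R=1: x+23/24x²=0 ⇒ x=−24/23=-1.0435; min R=1−1/(4·23/24)=0.7391>−1
Confirm numerically:
  x=-0.780: |R|=0.80305 <1
  x=-0.591: |R|=0.74373 <1
  x=-0.534: |R|=0.73927 <1
  x=-1.525: |R|=1.70372 >1
  x=-1.399: |R|=1.47665 >1
  x=-1.205: |R|=1.18652 >1
Stable set (-1.0435, 0).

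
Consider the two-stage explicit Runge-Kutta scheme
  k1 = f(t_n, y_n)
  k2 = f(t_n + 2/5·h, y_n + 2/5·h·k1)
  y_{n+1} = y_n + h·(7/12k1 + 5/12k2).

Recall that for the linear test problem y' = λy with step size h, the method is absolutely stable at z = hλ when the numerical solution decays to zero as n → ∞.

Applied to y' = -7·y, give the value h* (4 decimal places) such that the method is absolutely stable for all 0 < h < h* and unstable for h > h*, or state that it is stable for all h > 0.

(-6.0000,0); λ=-7 ⇒ h* = (6)/7 = 0.8571.

On y'=λy, z=hλ:
  k1=λy_n ⇒ h·k1=z·y_n;  k2=λ(1+2/5z)y_n ⇒ h·k2=z(1+2/5z)y_n
  y_{n+1}/y_n = 1 + 7/12z + 5/12z(1+2/5z) = 1 + z + 1/6z²
  R(z) = 1 + z + 1/6z².

Find x<0 with |R(x)|<1.
x=-1.37: |R|=0.0572
R=1: x+1/6x²=0 ⇒ x=−6=-6.0000; min R=1−1/(4·1/6)=-0.5000>−1
Confirm numerically:
  x=-4.920: |R|=0.11440 <1
  x=-3.637: |R|=0.43237 <1
  x=-3.098: |R|=0.49840 <1
  x=-6.508: |R|=1.55101 >1
  x=-6.439: |R|=1.47112 >1
  x=-6.150: |R|=1.15375 >1
Interval (-6.0000, 0).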